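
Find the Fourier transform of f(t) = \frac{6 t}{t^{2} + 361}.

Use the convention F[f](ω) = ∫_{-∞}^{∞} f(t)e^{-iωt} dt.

F(ω) = - 6 i \pi e^{- 19 \left|{\omega}\right|} \operatorname{sign}{\left(\omega \right)}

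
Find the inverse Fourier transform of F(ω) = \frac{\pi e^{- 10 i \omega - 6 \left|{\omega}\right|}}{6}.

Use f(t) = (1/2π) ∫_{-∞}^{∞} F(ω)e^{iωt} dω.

f(t) = \frac{1}{\left(t - 10\right)^{2} + 36}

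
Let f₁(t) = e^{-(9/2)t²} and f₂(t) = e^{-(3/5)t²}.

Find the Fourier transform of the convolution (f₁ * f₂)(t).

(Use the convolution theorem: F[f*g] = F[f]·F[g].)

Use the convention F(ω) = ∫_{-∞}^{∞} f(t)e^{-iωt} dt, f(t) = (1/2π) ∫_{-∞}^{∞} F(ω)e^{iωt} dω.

F[f₁*f₂](ω) = \frac{\sqrt{30} \pi e^{- \frac{17 \omega^{2}}{36}}}{9}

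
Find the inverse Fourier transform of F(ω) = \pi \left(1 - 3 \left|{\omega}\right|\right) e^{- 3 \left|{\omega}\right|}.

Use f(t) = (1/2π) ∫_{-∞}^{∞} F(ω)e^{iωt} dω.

f(t) = \frac{6 t^{2}}{\left(t^{2} + 9\right)^{2}}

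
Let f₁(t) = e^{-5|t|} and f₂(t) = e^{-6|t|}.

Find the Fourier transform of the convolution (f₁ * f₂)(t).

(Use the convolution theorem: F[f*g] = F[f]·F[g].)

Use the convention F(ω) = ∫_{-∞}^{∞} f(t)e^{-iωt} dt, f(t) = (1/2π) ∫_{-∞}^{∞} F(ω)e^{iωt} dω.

F[f₁*f₂](ω) = \frac{120}{\left(\omega^{2} + 25\right) \left(\omega^{2} + 36\right)}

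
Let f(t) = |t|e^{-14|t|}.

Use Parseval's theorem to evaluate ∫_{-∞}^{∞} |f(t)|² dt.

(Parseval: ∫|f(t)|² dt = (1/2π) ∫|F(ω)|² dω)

∫|f(t)|² dt = \frac{1}{5488}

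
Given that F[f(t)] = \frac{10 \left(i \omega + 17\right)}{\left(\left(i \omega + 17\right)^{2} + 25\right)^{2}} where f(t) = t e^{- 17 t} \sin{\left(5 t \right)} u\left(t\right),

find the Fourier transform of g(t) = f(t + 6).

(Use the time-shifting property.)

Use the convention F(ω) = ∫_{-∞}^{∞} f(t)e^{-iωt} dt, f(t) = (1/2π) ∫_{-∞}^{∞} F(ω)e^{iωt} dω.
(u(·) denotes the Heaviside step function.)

F[g](ω) = \frac{10 \left(i \omega + 17\right) e^{6 i \omega}}{\left(\left(i \omega + 17\right)^{2} + 25\right)^{2}}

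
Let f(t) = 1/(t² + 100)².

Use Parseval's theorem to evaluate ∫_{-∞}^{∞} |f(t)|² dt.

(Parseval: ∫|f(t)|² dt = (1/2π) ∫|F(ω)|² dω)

∫|f(t)|² dt = \frac{\pi}{32000000}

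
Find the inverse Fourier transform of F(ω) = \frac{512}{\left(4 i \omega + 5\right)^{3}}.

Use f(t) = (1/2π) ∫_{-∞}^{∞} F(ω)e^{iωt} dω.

f(t) = 4 t^{2} e^{- \frac{5 t}{4}} u\left(t\right)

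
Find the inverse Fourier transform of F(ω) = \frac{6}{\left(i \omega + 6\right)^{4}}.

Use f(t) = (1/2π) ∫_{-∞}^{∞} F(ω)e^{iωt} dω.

f(t) = t^{3} e^{- 6 t} u\left(t\right)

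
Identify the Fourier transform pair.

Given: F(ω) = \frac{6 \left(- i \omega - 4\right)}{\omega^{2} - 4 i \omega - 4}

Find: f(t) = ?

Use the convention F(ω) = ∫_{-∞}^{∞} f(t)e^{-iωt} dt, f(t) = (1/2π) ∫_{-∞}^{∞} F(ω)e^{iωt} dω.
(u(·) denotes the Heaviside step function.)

f(t) = 6 \left(2 t + 1\right) e^{- 2 t} u\left(t\right)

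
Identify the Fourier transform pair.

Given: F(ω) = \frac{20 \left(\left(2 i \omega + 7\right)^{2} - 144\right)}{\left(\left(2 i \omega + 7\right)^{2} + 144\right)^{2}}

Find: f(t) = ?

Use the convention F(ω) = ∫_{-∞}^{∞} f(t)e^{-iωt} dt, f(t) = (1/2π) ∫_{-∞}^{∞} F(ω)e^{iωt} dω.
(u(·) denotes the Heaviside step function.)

f(t) = 5 t e^{- \frac{7 t}{2}} \cos{\left(6 t \right)} u\left(t\right)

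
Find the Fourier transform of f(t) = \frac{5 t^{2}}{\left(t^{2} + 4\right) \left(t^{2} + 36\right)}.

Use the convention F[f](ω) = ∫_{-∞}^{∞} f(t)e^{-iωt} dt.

F(ω) = \frac{5 \pi \left(3 - e^{4 \left|{\omega}\right|}\right) e^{- 6 \left|{\omega}\right|}}{16}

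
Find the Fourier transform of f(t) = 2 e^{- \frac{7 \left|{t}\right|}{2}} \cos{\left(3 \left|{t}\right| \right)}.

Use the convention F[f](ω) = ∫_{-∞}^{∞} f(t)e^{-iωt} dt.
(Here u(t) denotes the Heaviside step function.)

F(ω) = \frac{56 \left(4 \omega^{2} + 85\right)}{16 \omega^{4} + 104 \omega^{2} + 7225}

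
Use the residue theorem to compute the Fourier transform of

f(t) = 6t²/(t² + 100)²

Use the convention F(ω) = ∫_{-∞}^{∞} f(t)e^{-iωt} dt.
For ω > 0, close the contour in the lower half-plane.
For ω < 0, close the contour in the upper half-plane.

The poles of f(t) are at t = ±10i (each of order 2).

Let g(z) = f(z)e^{-iωz}; for large |z| the factor e^{-iωz} decays in the lower half-plane when ω > 0 and in the upper half-plane when ω < 0.

Case ω > 0 (lower half-plane, clockwise contour ⇒ F(ω) = -2πi·ΣRes):
  Res_{z = - 10 i} g(z) = \frac{3 i \left(1 - 10 \omega\right) e^{- 10 \omega}}{20} (pole of order 2)
  F(ω) = -2πi·ΣRes = \frac{3 \pi \left(1 - 10 \omega\right) e^{- 10 \omega}}{10}

Case ω < 0 (upper half-plane, counterclockwise contour ⇒ F(ω) = +2πi·ΣRes):
  Res_{z = 10 i} g(z) = \frac{3 i \left(- 10 \omega - 1\right) e^{10 \omega}}{20} (pole of order 2)
  F(ω) = 2πi·ΣRes = \frac{3 \pi \left(10 \omega + 1\right) e^{10 \omega}}{10}

Both cases combine into a single formula in |ω|:

F(ω) = \frac{3 \pi \left(1 - 10 \left|{\omega}\right|\right) e^{- 10 \left|{\omega}\right|}}{10}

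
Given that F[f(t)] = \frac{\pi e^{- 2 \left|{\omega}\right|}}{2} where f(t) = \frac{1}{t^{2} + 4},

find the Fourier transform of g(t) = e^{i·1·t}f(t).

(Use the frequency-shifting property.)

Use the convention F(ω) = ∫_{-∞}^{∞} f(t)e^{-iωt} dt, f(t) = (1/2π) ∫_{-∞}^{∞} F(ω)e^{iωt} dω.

F[g](ω) = \frac{\pi e^{- 2 \left|{\omega - 1}\right|}}{2}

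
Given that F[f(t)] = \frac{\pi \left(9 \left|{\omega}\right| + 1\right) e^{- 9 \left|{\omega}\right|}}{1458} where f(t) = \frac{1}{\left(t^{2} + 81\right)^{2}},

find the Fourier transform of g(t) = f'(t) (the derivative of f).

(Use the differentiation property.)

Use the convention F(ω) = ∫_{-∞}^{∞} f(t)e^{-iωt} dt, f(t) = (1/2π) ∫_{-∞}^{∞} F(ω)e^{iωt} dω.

F[g](ω) = \frac{i \pi \omega \left(9 \left|{\omega}\right| + 1\right) e^{- 9 \left|{\omega}\right|}}{1458}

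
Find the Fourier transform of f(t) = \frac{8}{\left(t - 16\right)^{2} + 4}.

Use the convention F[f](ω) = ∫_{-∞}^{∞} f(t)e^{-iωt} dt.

F(ω) = 4 \pi e^{- 16 i \omega - 2 \left|{\omega}\right|}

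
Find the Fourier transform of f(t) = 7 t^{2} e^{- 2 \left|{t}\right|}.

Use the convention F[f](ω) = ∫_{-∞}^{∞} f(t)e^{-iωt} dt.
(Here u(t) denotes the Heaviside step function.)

F(ω) = \frac{56 \left(4 - 3 \omega^{2}\right)}{\left(\omega^{2} + 4\right)^{3}}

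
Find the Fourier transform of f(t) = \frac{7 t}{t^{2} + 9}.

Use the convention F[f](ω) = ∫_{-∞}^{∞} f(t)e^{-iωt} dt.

F(ω) = - 7 i \pi e^{- 3 \left|{\omega}\right|} \operatorname{sign}{\left(\omega \right)}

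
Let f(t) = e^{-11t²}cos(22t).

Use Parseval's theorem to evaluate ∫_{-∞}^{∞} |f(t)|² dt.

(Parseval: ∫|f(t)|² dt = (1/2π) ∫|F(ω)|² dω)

∫|f(t)|² dt = \frac{\sqrt{22} \sqrt{\pi} \left(1 + e^{22}\right)}{44 e^{22}}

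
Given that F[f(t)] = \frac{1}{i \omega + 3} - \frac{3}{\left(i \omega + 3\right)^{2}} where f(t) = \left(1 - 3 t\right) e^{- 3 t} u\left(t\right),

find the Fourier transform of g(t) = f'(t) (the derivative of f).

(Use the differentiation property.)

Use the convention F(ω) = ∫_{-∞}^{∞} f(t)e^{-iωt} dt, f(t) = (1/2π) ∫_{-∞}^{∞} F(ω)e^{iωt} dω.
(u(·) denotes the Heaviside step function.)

F[g](ω) = \frac{\omega^{2}}{\omega^{2} - 6 i \omega - 9}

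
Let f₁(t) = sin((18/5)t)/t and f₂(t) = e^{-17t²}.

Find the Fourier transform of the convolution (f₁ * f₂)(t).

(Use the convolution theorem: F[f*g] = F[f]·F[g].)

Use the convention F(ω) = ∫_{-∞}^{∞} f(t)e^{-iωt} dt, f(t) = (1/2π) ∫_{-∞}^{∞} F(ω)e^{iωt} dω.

F[f₁*f₂](ω) = \begin{cases} \frac{\sqrt{17} \pi^{\frac{3}{2}} e^{- \frac{\omega^{2}}{68}}}{17} & \text{for}\: \omega > - \frac{18}{5} \wedge \omega < \frac{18}{5} \\0 & \text{otherwise} \end{cases}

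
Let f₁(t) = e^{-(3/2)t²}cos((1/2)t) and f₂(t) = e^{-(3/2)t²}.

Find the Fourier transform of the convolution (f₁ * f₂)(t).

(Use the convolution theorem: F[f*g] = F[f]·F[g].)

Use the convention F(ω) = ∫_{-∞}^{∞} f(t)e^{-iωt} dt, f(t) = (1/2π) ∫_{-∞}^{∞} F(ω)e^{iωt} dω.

F[f₁*f₂](ω) = \frac{\pi \left(e^{\frac{\omega}{3}} + 1\right) e^{- \frac{\omega^{2}}{3} - \frac{\omega}{6} - \frac{1}{24}}}{3}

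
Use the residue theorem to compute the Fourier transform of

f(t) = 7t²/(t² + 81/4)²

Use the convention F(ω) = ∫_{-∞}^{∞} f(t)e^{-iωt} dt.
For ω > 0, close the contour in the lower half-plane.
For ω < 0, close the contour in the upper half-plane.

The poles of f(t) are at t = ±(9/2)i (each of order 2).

Let g(z) = f(z)e^{-iωz}; for large |z| the factor e^{-iωz} decays in the lower half-plane when ω > 0 and in the upper half-plane when ω < 0.

Case ω > 0 (lower half-plane, clockwise contour ⇒ F(ω) = -2πi·ΣRes):
  Res_{z = - \frac{9 i}{2}} g(z) = \frac{7 i \left(2 - 9 \omega\right) e^{- \frac{9 \omega}{2}}}{36} (pole of order 2)
  F(ω) = -2πi·ΣRes = \frac{7 \pi \left(2 - 9 \omega\right) e^{- \frac{9 \omega}{2}}}{18}

Case ω < 0 (upper half-plane, counterclockwise contour ⇒ F(ω) = +2πi·ΣRes):
  Res_{z = \frac{9 i}{2}} g(z) = \frac{7 i \left(- 9 \omega - 2\right) e^{\frac{9 \omega}{2}}}{36} (pole of order 2)
  F(ω) = 2πi·ΣRes = \frac{7 \pi \left(9 \omega + 2\right) e^{\frac{9 \omega}{2}}}{18}

Both cases combine into a single formula in |ω|:

F(ω) = \frac{7 \pi \left(2 - 9 \left|{\omega}\right|\right) e^{- \frac{9 \left|{\omega}\right|}{2}}}{18}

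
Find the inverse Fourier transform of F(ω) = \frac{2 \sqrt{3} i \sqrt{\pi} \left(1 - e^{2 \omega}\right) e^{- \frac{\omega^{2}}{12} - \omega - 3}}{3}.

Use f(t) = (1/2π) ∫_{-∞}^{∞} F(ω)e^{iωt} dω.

f(t) = 4 e^{- 3 t^{2}} \sin{\left(6 t \right)}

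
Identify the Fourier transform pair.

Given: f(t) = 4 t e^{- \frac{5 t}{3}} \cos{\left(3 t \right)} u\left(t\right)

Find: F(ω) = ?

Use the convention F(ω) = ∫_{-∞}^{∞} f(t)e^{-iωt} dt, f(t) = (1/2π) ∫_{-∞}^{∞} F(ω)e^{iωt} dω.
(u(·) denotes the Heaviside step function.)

F(ω) = \frac{36 \left(\left(3 i \omega + 5\right)^{2} - 81\right)}{\left(\left(3 i \omega + 5\right)^{2} + 81\right)^{2}}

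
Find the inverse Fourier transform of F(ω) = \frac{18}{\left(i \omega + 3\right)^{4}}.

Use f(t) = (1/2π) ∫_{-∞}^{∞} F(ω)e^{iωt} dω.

f(t) = 3 t^{3} e^{- 3 t} u\left(t\right)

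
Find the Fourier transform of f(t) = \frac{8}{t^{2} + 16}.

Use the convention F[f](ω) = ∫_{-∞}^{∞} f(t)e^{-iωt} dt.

F(ω) = 2 \pi e^{- 4 \left|{\omega}\right|}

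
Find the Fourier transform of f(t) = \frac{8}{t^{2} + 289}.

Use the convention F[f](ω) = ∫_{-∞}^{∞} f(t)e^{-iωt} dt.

F(ω) = \frac{8 \pi e^{- 17 \left|{\omega}\right|}}{17}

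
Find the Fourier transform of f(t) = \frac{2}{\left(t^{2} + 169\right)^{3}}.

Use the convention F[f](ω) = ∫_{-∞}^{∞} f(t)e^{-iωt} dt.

F(ω) = \frac{\pi \left(169 \omega^{2} + 39 \left|{\omega}\right| + 3\right) e^{- 13 \left|{\omega}\right|}}{1485172}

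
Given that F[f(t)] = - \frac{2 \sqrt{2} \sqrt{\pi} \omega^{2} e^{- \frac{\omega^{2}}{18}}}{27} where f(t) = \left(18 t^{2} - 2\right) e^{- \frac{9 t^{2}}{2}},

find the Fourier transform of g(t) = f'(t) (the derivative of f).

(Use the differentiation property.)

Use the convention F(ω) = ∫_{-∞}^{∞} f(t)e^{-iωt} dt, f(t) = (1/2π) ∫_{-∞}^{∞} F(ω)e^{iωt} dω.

F[g](ω) = - \frac{2 \sqrt{2} i \sqrt{\pi} \omega^{3} e^{- \frac{\omega^{2}}{18}}}{27}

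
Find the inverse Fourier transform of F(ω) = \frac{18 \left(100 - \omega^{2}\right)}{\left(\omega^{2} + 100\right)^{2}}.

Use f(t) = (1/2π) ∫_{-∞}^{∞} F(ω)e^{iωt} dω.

f(t) = 9 e^{- 10 \left|{t}\right|} \left|{t}\right|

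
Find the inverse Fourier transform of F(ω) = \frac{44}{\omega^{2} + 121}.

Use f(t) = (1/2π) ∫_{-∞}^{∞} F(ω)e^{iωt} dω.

f(t) = 2 e^{- 11 \left|{t}\right|}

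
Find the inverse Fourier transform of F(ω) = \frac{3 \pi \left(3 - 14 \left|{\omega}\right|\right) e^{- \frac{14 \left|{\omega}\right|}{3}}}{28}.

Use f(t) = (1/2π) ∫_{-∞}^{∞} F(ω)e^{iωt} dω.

f(t) = \frac{3 t^{2}}{\left(t^{2} + \frac{196}{9}\right)^{2}}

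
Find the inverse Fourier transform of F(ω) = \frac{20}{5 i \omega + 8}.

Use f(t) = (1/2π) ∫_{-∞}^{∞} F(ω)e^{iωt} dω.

f(t) = 4 e^{- \frac{8 t}{5}} u\left(t\right)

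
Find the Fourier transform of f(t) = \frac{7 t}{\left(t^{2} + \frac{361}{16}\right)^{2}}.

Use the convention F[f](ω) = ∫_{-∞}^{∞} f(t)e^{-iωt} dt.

F(ω) = - \frac{14 i \pi \omega e^{- \frac{19 \left|{\omega}\right|}{4}}}{19}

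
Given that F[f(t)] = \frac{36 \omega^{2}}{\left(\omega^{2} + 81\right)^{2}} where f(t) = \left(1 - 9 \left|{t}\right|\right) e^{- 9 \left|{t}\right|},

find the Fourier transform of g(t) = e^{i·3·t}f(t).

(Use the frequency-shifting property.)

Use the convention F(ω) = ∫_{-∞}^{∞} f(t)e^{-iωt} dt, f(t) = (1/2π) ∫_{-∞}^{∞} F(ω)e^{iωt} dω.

F[g](ω) = \frac{36 \left(\omega - 3\right)^{2}}{\left(\left(\omega - 3\right)^{2} + 81\right)^{2}}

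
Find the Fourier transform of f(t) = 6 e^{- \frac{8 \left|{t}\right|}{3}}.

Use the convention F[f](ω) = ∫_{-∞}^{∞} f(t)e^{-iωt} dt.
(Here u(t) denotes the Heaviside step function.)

F(ω) = \frac{288}{9 \omega^{2} + 64}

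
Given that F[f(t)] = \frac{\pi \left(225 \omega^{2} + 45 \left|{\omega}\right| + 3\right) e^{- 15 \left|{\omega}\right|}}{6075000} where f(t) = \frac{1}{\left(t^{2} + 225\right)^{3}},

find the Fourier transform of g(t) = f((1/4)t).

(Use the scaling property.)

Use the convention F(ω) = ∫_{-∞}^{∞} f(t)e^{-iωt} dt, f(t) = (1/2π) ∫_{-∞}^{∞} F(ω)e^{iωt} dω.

F[g](ω) = \frac{\pi \left(1200 \omega^{2} + 60 \left|{\omega}\right| + 1\right) e^{- 60 \left|{\omega}\right|}}{506250}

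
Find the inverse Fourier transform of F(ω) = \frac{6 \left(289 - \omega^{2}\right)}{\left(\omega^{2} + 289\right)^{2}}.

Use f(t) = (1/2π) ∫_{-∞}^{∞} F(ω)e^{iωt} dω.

f(t) = 3 e^{- 17 \left|{t}\right|} \left|{t}\right|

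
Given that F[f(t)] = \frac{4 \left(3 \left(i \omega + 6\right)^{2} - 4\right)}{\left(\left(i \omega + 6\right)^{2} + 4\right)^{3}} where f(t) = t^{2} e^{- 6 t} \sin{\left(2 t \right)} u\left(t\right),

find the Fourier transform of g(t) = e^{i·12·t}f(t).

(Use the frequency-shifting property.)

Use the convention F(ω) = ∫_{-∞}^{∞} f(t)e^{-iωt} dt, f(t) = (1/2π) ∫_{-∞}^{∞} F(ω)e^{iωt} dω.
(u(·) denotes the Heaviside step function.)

F[g](ω) = \frac{4 \left(3 \left(i \left(\omega - 12\right) + 6\right)^{2} - 4\right)}{\left(\left(i \left(\omega - 12\right) + 6\right)^{2} + 4\right)^{3}}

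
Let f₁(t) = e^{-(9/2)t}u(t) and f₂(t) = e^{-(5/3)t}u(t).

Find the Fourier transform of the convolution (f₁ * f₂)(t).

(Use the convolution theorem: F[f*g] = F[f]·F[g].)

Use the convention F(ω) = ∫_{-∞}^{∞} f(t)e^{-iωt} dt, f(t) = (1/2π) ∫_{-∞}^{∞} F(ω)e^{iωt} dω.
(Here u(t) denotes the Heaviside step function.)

F[f₁*f₂](ω) = \frac{6}{- 6 \omega^{2} + 37 i \omega + 45}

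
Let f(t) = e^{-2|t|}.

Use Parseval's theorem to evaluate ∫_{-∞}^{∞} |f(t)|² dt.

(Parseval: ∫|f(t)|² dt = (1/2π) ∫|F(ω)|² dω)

∫|f(t)|² dt = \frac{1}{2}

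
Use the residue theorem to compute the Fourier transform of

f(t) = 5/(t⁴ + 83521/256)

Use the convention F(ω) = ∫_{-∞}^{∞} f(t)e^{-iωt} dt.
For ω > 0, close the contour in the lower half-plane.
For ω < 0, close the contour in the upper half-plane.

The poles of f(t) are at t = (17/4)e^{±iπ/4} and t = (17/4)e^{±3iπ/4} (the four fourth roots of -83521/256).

Let g(z) = f(z)e^{-iωz}; for large |z| the factor e^{-iωz} decays in the lower half-plane when ω > 0 and in the upper half-plane when ω < 0.

Case ω > 0 (lower half-plane, clockwise contour ⇒ F(ω) = -2πi·ΣRes):
  Res_{z = - \frac{17 \sqrt{2}}{8} - \frac{17 \sqrt{2} i}{8}} g(z) = \frac{40 \sqrt{2} \left(1 + i\right) e^{\frac{17 \sqrt{2} \omega \left(-1 + i\right)}{8}}}{4913}
  Res_{z = \frac{17 \sqrt{2}}{8} - \frac{17 \sqrt{2} i}{8}} g(z) = \frac{40 \sqrt{2} \left(-1 + i\right) e^{- \frac{17 \sqrt{2} \omega \left(1 + i\right)}{8}}}{4913}
  F(ω) = -2πi·ΣRes = \frac{80 \sqrt{2} \pi \left(\left(1 - i\right) e^{\frac{17 \sqrt{2} i \omega}{4}} + 1 + i\right) e^{- \frac{17 \sqrt{2} \omega \left(1 + i\right)}{8}}}{4913} = \frac{320 \pi e^{- \frac{17 \sqrt{2} \omega}{8}} \sin{\left(\frac{17 \sqrt{2} \omega}{8} + \frac{\pi}{4} \right)}}{4913}

Case ω < 0 (upper half-plane, counterclockwise contour ⇒ F(ω) = +2πi·ΣRes):
  Res_{z = \frac{17 \sqrt{2}}{8} + \frac{17 \sqrt{2} i}{8}} g(z) = - \frac{40 \sqrt{2} \left(1 + i\right) e^{\frac{17 \sqrt{2} \omega \left(1 - i\right)}{8}}}{4913}
  Res_{z = - \frac{17 \sqrt{2}}{8} + \frac{17 \sqrt{2} i}{8}} g(z) = \frac{40 \sqrt{2} \left(1 - i\right) e^{\frac{17 \sqrt{2} \omega \left(1 + i\right)}{8}}}{4913}
  F(ω) = 2πi·ΣRes = - \frac{80 \sqrt{2} i \pi \left(\left(1 + i\right) e^{\frac{17 \sqrt{2} \omega \left(1 - i\right)}{8}} - \left(1 - i\right) e^{\frac{17 \sqrt{2} \omega \left(1 + i\right)}{8}}\right)}{4913} = \frac{320 \pi e^{\frac{17 \sqrt{2} \omega}{8}} \cos{\left(\frac{17 \sqrt{2} \omega}{8} + \frac{\pi}{4} \right)}}{4913}

Both cases combine into a single formula in |ω|:

F(ω) = \frac{320 \pi e^{- \frac{17 \sqrt{2} \left|{\omega}\right|}{8}} \sin{\left(\frac{17 \sqrt{2} \left|{\omega}\right|}{8} + \frac{\pi}{4} \right)}}{4913}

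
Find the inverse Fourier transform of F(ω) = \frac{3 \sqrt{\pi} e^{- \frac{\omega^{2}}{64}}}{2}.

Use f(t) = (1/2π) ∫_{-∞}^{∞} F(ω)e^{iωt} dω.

f(t) = 6 e^{- 16 t^{2}}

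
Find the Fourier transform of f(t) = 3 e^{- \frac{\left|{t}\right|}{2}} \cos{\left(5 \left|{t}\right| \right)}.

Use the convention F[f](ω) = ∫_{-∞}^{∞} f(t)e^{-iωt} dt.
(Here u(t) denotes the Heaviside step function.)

F(ω) = \frac{12 \left(4 \omega^{2} + 101\right)}{16 \omega^{4} - 792 \omega^{2} + 10201}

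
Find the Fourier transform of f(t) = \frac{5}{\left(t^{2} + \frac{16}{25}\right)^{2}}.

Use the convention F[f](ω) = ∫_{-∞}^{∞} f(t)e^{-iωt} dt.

F(ω) = \frac{125 \pi \left(4 \left|{\omega}\right| + 5\right) e^{- \frac{4 \left|{\omega}\right|}{5}}}{128}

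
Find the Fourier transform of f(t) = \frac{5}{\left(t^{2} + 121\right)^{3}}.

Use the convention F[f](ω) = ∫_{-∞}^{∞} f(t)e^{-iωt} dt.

F(ω) = \frac{5 \pi \left(121 \omega^{2} + 33 \left|{\omega}\right| + 3\right) e^{- 11 \left|{\omega}\right|}}{1288408}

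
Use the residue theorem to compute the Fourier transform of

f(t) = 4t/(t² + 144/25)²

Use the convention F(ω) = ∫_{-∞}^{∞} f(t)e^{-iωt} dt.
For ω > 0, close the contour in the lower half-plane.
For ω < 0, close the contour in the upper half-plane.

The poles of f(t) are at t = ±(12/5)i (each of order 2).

Let g(z) = f(z)e^{-iωz}; for large |z| the factor e^{-iωz} decays in the lower half-plane when ω > 0 and in the upper half-plane when ω < 0.

Case ω > 0 (lower half-plane, clockwise contour ⇒ F(ω) = -2πi·ΣRes):
  Res_{z = - \frac{12 i}{5}} g(z) = \frac{5 \omega e^{- \frac{12 \omega}{5}}}{12} (pole of order 2)
  F(ω) = -2πi·ΣRes = - \frac{5 i \pi \omega e^{- \frac{12 \omega}{5}}}{6}

Case ω < 0 (upper half-plane, counterclockwise contour ⇒ F(ω) = +2πi·ΣRes):
  Res_{z = \frac{12 i}{5}} g(z) = - \frac{5 \omega e^{\frac{12 \omega}{5}}}{12} (pole of order 2)
  F(ω) = 2πi·ΣRes = - \frac{5 i \pi \omega e^{\frac{12 \omega}{5}}}{6}

Both cases combine into a single formula in |ω|:

F(ω) = - \frac{5 i \pi \omega e^{- \frac{12 \left|{\omega}\right|}{5}}}{6}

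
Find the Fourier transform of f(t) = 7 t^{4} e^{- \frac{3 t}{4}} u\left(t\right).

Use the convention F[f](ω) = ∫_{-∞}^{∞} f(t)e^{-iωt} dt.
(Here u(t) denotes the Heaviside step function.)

F(ω) = \frac{172032}{\left(4 i \omega + 3\right)^{5}}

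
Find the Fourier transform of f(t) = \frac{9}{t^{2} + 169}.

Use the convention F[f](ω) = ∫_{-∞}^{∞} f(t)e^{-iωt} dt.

F(ω) = \frac{9 \pi e^{- 13 \left|{\omega}\right|}}{13}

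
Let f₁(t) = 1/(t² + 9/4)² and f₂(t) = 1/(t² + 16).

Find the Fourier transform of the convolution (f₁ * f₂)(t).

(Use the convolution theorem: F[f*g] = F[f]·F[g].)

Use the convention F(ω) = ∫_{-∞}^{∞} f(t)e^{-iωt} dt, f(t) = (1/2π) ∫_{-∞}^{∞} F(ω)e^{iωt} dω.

F[f₁*f₂](ω) = \frac{\pi^{2} \left(3 \left|{\omega}\right| + 2\right) e^{- \frac{11 \left|{\omega}\right|}{2}}}{54}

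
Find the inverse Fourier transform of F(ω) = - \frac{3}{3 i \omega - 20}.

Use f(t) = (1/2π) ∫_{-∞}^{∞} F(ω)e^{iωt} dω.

f(t) = e^{\frac{20 t}{3}} u\left(- t\right)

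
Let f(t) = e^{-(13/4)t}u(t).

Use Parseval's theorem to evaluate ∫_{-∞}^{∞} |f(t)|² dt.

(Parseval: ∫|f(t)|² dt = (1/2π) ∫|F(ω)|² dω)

∫|f(t)|² dt = \frac{2}{13}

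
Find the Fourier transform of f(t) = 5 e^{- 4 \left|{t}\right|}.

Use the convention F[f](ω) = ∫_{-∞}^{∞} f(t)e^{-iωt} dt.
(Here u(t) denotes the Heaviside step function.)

F(ω) = \frac{40}{\omega^{2} + 16}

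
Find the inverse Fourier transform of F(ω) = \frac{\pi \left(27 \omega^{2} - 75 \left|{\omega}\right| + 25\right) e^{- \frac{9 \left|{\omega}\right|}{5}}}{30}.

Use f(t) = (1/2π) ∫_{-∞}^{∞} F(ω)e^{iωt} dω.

f(t) = \frac{4 t^{4}}{\left(t^{2} + \frac{81}{25}\right)^{3}}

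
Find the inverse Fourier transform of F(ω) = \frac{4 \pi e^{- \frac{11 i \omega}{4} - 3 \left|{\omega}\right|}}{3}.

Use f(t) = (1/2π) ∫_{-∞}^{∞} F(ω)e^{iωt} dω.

f(t) = \frac{4}{\left(t - \frac{11}{4}\right)^{2} + 9}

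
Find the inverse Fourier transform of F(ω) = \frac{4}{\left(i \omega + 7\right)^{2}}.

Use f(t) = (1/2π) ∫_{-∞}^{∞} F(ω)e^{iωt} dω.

f(t) = 4 t e^{- 7 t} u\left(t\right)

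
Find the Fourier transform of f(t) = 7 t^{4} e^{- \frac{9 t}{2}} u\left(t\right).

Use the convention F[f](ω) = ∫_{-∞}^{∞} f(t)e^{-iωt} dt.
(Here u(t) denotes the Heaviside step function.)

F(ω) = \frac{5376}{\left(2 i \omega + 9\right)^{5}}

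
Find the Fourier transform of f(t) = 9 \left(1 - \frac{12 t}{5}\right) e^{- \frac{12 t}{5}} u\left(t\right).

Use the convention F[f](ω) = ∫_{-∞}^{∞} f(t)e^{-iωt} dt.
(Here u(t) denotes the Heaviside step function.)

F(ω) = \frac{225 i \omega}{- 25 \omega^{2} + 120 i \omega + 144}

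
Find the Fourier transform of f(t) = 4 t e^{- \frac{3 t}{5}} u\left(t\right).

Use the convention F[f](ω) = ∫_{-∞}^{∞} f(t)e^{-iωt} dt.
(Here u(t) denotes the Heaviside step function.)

F(ω) = \frac{100}{\left(5 i \omega + 3\right)^{2}}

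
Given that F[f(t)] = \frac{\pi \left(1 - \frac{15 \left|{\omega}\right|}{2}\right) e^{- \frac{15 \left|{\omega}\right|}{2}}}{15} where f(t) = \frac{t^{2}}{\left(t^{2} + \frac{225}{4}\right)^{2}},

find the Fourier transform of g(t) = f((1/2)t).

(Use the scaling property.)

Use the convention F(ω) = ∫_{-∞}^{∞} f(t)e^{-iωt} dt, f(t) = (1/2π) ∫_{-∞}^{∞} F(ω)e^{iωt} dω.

F[g](ω) = \frac{2 \pi \left(1 - 15 \left|{\omega}\right|\right) e^{- 15 \left|{\omega}\right|}}{15}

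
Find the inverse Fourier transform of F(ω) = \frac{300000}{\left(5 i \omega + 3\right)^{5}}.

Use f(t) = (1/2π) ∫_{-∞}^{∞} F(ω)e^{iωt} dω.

f(t) = 4 t^{4} e^{- \frac{3 t}{5}} u\left(t\right)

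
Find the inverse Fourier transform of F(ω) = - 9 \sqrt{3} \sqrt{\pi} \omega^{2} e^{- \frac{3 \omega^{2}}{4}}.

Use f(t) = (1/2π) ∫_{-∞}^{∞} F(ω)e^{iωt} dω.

f(t) = 3 \left(\frac{4 t^{2}}{3} - 2\right) e^{- \frac{t^{2}}{3}}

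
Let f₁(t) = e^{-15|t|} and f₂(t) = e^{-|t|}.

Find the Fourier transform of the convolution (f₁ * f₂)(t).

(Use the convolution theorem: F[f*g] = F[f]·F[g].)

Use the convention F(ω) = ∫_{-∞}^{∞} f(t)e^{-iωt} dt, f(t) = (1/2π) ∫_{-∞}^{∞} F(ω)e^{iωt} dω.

F[f₁*f₂](ω) = \frac{60}{\left(\omega^{2} + 1\right) \left(\omega^{2} + 225\right)}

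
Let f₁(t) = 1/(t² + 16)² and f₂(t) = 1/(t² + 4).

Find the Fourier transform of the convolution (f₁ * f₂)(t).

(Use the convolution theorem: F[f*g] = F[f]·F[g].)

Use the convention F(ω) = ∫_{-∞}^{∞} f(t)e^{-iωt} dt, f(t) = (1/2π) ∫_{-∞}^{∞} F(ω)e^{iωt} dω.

F[f₁*f₂](ω) = \frac{\pi^{2} \left(4 \left|{\omega}\right| + 1\right) e^{- 6 \left|{\omega}\right|}}{256}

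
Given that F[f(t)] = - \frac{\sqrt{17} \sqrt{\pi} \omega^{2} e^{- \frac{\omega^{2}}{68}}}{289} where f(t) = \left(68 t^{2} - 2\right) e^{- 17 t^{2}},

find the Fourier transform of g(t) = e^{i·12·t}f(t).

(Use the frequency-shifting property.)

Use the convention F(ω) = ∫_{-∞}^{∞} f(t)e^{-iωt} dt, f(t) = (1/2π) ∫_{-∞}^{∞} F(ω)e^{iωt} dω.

F[g](ω) = - \frac{\sqrt{17} \sqrt{\pi} \left(\omega - 12\right)^{2} e^{- \frac{\left(\omega - 12\right)^{2}}{68}}}{289}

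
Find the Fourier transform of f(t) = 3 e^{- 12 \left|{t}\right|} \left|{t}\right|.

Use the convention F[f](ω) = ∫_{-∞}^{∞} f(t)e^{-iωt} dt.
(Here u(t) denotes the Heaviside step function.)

F(ω) = \frac{6 \left(144 - \omega^{2}\right)}{\left(\omega^{2} + 144\right)^{2}}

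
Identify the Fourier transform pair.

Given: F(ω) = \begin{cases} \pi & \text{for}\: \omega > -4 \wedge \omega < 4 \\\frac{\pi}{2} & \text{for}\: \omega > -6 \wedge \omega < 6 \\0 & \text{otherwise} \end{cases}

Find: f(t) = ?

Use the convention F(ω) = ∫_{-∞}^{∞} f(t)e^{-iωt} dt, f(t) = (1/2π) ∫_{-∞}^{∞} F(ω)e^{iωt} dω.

f(t) = \frac{\sin{\left(5 t \right)} \cos{\left(t \right)}}{t}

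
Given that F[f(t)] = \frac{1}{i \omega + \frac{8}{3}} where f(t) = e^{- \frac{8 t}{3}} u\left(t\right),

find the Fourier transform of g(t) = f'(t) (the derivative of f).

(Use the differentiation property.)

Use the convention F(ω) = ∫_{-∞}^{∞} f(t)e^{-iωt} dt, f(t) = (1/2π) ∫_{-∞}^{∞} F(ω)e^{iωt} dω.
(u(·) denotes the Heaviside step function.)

F[g](ω) = \frac{3 \omega}{3 \omega - 8 i}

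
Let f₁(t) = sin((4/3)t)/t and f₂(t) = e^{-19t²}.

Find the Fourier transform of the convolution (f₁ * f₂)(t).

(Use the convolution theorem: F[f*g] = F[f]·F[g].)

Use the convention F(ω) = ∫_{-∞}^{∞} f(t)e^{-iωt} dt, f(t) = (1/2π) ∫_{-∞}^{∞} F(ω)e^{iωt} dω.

F[f₁*f₂](ω) = \begin{cases} \frac{\sqrt{19} \pi^{\frac{3}{2}} e^{- \frac{\omega^{2}}{76}}}{19} & \text{for}\: \omega > - \frac{4}{3} \wedge \omega < \frac{4}{3} \\0 & \text{otherwise} \end{cases}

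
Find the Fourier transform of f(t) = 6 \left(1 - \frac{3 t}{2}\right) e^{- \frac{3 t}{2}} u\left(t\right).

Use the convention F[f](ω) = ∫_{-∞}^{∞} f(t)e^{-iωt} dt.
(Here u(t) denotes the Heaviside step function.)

F(ω) = \frac{24 i \omega}{- 4 \omega^{2} + 12 i \omega + 9}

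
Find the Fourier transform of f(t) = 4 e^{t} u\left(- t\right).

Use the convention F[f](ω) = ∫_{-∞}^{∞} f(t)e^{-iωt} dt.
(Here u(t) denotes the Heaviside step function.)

F(ω) = \frac{4 i}{\omega + i}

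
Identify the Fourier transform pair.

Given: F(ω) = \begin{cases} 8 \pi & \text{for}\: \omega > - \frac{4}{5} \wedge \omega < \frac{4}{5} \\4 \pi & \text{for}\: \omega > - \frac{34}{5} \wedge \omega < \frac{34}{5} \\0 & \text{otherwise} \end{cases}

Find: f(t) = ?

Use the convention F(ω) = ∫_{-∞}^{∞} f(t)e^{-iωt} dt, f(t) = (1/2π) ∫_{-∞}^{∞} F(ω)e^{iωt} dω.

f(t) = \frac{8 \sin{\left(\frac{19 t}{5} \right)} \cos{\left(3 t \right)}}{t}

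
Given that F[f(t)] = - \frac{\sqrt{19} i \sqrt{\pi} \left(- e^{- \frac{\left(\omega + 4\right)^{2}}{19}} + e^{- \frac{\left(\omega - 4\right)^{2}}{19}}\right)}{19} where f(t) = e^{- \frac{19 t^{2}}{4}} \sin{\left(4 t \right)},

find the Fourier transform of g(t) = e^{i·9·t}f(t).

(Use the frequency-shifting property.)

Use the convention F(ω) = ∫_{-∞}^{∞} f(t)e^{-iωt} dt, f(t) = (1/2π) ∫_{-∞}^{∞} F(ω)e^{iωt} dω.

F[g](ω) = \frac{\sqrt{19} i \sqrt{\pi} \left(- e^{\frac{16 \omega}{19}} + e^{\frac{144}{19}}\right) e^{- \frac{\omega^{2}}{19} + \frac{10 \omega}{19} - \frac{169}{19}}}{19}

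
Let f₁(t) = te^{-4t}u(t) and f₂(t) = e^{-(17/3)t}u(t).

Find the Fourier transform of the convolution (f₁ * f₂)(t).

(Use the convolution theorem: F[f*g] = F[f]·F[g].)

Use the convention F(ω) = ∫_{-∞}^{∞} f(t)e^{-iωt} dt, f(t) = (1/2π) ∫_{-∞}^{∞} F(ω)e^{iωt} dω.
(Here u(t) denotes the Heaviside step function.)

F[f₁*f₂](ω) = \frac{3}{\left(i \omega + 4\right)^{2} \left(3 i \omega + 17\right)}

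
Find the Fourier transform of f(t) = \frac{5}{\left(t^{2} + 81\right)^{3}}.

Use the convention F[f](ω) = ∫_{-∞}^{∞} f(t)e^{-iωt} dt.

F(ω) = \frac{5 \pi \left(27 \omega^{2} + 9 \left|{\omega}\right| + 1\right) e^{- 9 \left|{\omega}\right|}}{157464}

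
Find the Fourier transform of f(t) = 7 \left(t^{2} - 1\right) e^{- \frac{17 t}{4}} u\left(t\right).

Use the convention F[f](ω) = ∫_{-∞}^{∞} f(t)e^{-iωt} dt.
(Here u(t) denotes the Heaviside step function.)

F(ω) = \frac{28 \left(128 i \omega - \left(4 i \omega + 17\right)^{3} + 544\right)}{\left(4 i \omega + 17\right)^{4}}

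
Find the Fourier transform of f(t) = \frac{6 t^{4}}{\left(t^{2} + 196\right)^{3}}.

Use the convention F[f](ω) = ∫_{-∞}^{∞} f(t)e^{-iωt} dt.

F(ω) = \frac{3 \pi \left(196 \omega^{2} - 70 \left|{\omega}\right| + 3\right) e^{- 14 \left|{\omega}\right|}}{56}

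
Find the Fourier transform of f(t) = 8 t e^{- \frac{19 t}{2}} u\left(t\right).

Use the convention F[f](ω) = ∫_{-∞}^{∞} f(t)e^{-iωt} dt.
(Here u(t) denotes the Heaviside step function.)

F(ω) = \frac{32}{\left(2 i \omega + 19\right)^{2}}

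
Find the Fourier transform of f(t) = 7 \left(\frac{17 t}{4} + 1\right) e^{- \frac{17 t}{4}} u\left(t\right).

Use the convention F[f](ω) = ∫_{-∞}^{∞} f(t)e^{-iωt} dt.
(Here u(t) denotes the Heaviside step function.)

F(ω) = \frac{56 \left(- 2 i \omega - 17\right)}{16 \omega^{2} - 136 i \omega - 289}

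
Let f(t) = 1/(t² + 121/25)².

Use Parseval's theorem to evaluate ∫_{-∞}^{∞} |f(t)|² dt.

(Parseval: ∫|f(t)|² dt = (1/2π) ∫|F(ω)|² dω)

∫|f(t)|² dt = \frac{390625 \pi}{311794736}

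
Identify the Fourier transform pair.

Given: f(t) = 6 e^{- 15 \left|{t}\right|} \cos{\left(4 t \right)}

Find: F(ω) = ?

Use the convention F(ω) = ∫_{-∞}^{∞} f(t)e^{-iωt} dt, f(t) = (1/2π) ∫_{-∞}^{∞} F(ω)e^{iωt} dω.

F(ω) = \frac{180 \left(\omega^{2} + 241\right)}{\omega^{4} + 418 \omega^{2} + 58081}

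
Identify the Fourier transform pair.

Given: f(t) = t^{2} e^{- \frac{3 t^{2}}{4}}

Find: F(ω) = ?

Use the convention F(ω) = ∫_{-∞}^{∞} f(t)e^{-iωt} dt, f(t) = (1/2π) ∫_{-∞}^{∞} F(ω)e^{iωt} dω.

F(ω) = \frac{4 \sqrt{3} \sqrt{\pi} \left(3 - 2 \omega^{2}\right) e^{- \frac{\omega^{2}}{3}}}{27}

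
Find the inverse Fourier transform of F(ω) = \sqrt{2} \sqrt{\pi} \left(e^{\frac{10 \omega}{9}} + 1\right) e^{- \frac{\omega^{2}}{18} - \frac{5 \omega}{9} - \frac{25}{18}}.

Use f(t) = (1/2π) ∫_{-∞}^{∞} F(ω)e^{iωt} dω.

f(t) = 6 e^{- \frac{9 t^{2}}{2}} \cos{\left(5 t \right)}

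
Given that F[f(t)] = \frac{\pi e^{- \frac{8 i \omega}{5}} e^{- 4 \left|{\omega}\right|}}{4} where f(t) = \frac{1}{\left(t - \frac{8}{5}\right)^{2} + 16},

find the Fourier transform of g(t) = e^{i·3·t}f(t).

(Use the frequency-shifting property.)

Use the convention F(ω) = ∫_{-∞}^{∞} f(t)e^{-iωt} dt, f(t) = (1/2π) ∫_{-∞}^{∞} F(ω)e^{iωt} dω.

F[g](ω) = \frac{\pi e^{- \frac{8 i \left(\omega - 3\right)}{5} - 4 \left|{\omega - 3}\right|}}{4}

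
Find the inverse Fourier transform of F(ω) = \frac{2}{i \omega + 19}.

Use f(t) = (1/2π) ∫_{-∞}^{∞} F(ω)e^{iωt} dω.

f(t) = 2 e^{- 19 t} u\left(t\right)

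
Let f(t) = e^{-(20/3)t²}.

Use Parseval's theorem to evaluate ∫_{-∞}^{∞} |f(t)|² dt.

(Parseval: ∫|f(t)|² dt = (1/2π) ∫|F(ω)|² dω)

∫|f(t)|² dt = \frac{\sqrt{30} \sqrt{\pi}}{20}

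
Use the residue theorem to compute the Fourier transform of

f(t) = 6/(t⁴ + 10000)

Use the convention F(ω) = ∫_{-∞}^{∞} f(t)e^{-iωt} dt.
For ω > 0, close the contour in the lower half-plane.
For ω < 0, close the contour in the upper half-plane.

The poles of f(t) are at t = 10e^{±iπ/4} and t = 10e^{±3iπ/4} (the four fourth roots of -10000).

Let g(z) = f(z)e^{-iωz}; for large |z| the factor e^{-iωz} decays in the lower half-plane when ω > 0 and in the upper half-plane when ω < 0.

Case ω > 0 (lower half-plane, clockwise contour ⇒ F(ω) = -2πi·ΣRes):
  Res_{z = - 5 \sqrt{2} - 5 \sqrt{2} i} g(z) = \frac{3 \sqrt{2} i \left(1 - i\right) e^{5 \sqrt{2} \omega \left(-1 + i\right)}}{4000}
  Res_{z = 5 \sqrt{2} - 5 \sqrt{2} i} g(z) = \frac{3 \sqrt{2} i \left(1 + i\right) e^{- 5 \sqrt{2} \omega \left(1 + i\right)}}{4000}
  F(ω) = -2πi·ΣRes = \frac{3 \sqrt{2} \pi \left(1 - i\right) \left(e^{10 \sqrt{2} i \omega} + i\right) e^{- 5 \sqrt{2} \omega \left(1 + i\right)}}{2000} = \frac{3 \pi e^{- 5 \sqrt{2} \omega} \sin{\left(5 \sqrt{2} \omega + \frac{\pi}{4} \right)}}{500}

Case ω < 0 (upper half-plane, counterclockwise contour ⇒ F(ω) = +2πi·ΣRes):
  Res_{z = 5 \sqrt{2} + 5 \sqrt{2} i} g(z) = \frac{3 \sqrt{2} i \left(-1 + i\right) e^{5 \sqrt{2} \omega \left(1 - i\right)}}{4000}
  Res_{z = - 5 \sqrt{2} + 5 \sqrt{2} i} g(z) = \frac{3 \sqrt{2} \left(1 - i\right) e^{5 \sqrt{2} \omega \left(1 + i\right)}}{4000}
  F(ω) = 2πi·ΣRes = - \frac{3 \sqrt{2} i \pi \left(i \left(1 - i\right) e^{5 \sqrt{2} \omega \left(1 - i\right)} - \left(1 - i\right) e^{5 \sqrt{2} \omega \left(1 + i\right)}\right)}{2000} = \frac{3 \pi e^{5 \sqrt{2} \omega} \cos{\left(5 \sqrt{2} \omega + \frac{\pi}{4} \right)}}{500}

Both cases combine into a single formula in |ω|:

F(ω) = \frac{3 \pi e^{- 5 \sqrt{2} \left|{\omega}\right|} \sin{\left(5 \sqrt{2} \left|{\omega}\right| + \frac{\pi}{4} \right)}}{500}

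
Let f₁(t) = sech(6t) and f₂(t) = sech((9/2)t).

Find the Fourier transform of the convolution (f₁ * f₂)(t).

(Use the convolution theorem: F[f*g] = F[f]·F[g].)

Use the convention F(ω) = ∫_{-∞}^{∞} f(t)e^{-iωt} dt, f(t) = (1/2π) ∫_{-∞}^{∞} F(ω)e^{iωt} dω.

F[f₁*f₂](ω) = \frac{\pi^{2}}{27 \cosh{\left(\frac{\pi \omega}{12} \right)} \cosh{\left(\frac{\pi \omega}{9} \right)}}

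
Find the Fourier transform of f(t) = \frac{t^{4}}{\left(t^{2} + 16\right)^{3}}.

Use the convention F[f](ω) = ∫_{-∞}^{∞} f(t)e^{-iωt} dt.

F(ω) = \frac{\pi \left(16 \omega^{2} - 20 \left|{\omega}\right| + 3\right) e^{- 4 \left|{\omega}\right|}}{32}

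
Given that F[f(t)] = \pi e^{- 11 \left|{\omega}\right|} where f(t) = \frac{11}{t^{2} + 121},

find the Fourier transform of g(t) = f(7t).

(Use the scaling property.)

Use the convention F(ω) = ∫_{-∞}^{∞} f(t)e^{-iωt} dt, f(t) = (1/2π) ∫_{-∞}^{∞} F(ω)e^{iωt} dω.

F[g](ω) = \frac{\pi e^{- \frac{11 \left|{\omega}\right|}{7}}}{7}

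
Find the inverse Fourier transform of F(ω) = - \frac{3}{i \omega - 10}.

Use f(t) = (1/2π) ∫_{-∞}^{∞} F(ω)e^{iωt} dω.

f(t) = 3 e^{10 t} u\left(- t\right)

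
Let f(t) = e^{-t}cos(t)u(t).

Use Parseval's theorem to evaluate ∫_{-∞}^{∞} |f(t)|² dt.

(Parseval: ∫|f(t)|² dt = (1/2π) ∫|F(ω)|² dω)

∫|f(t)|² dt = \frac{3}{8}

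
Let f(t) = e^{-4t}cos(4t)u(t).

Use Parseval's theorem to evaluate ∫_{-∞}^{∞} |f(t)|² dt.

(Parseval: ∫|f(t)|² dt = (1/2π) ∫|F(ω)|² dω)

∫|f(t)|² dt = \frac{3}{32}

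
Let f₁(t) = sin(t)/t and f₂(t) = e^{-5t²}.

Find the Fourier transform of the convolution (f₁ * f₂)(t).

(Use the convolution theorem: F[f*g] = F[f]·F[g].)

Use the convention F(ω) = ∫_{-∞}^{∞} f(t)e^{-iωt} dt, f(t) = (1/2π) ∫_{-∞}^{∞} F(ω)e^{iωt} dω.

F[f₁*f₂](ω) = \begin{cases} \frac{\sqrt{5} \pi^{\frac{3}{2}} e^{- \frac{\omega^{2}}{20}}}{5} & \text{for}\: \omega > -1 \wedge \omega < 1 \\0 & \text{otherwise} \end{cases}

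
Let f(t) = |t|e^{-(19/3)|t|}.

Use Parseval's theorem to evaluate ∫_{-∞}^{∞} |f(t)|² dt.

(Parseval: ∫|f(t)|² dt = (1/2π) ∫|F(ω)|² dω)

∫|f(t)|² dt = \frac{27}{13718}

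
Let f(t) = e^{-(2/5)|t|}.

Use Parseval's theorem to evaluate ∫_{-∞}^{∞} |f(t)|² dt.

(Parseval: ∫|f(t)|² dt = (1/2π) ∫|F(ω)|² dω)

∫|f(t)|² dt = \frac{5}{2}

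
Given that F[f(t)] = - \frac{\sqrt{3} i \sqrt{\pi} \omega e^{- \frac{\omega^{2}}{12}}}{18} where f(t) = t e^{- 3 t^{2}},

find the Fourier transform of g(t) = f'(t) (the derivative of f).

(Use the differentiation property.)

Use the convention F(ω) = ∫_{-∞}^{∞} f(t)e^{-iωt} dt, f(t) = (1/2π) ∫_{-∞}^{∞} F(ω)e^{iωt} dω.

F[g](ω) = \frac{\sqrt{3} \sqrt{\pi} \omega^{2} e^{- \frac{\omega^{2}}{12}}}{18}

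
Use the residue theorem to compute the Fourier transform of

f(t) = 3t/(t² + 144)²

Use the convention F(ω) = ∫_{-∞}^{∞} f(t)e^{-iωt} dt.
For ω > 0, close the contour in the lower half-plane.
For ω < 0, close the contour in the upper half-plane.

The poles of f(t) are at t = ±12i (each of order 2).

Let g(z) = f(z)e^{-iωz}; for large |z| the factor e^{-iωz} decays in the lower half-plane when ω > 0 and in the upper half-plane when ω < 0.

Case ω > 0 (lower half-plane, clockwise contour ⇒ F(ω) = -2πi·ΣRes):
  Res_{z = - 12 i} g(z) = \frac{\omega e^{- 12 \omega}}{16} (pole of order 2)
  F(ω) = -2πi·ΣRes = - \frac{i \pi \omega e^{- 12 \omega}}{8}

Case ω < 0 (upper half-plane, counterclockwise contour ⇒ F(ω) = +2πi·ΣRes):
  Res_{z = 12 i} g(z) = - \frac{\omega e^{12 \omega}}{16} (pole of order 2)
  F(ω) = 2πi·ΣRes = - \frac{i \pi \omega e^{12 \omega}}{8}

Both cases combine into a single formula in |ω|:

F(ω) = - \frac{i \pi \omega e^{- 12 \left|{\omega}\right|}}{8}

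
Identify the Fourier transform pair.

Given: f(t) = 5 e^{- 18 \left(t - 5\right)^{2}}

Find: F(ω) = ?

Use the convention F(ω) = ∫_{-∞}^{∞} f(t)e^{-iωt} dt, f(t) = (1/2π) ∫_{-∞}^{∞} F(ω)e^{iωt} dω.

F(ω) = \frac{5 \sqrt{2} \sqrt{\pi} e^{- \frac{\omega \left(\omega + 360 i\right)}{72}}}{6}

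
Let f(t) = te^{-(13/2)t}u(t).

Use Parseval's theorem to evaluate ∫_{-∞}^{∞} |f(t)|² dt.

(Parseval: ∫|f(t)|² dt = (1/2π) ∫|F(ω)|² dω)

∫|f(t)|² dt = \frac{2}{2197}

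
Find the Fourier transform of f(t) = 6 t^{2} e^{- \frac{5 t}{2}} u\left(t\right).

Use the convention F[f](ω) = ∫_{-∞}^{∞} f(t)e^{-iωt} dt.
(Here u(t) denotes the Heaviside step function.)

F(ω) = \frac{96}{\left(2 i \omega + 5\right)^{3}}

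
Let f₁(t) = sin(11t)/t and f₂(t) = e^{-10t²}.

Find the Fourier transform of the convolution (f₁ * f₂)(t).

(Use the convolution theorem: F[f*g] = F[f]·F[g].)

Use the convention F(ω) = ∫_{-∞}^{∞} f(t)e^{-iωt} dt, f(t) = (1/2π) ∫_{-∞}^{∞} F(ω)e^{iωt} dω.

F[f₁*f₂](ω) = \begin{cases} \frac{\sqrt{10} \pi^{\frac{3}{2}} e^{- \frac{\omega^{2}}{40}}}{10} & \text{for}\: \omega > -11 \wedge \omega < 11 \\0 & \text{otherwise} \end{cases}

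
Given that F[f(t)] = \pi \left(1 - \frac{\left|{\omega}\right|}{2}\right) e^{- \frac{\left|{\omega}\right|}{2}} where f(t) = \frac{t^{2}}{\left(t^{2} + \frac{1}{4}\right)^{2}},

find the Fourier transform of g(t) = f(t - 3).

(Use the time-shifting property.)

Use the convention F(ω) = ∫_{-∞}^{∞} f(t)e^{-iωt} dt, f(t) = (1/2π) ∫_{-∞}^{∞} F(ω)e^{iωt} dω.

F[g](ω) = \frac{\pi \left(2 - \left|{\omega}\right|\right) e^{- 3 i \omega - \frac{\left|{\omega}\right|}{2}}}{2}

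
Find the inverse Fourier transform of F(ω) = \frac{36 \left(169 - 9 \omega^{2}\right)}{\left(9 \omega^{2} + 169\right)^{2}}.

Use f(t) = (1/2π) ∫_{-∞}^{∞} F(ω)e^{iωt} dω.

f(t) = 2 e^{- \frac{13 \left|{t}\right|}{3}} \left|{t}\right|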